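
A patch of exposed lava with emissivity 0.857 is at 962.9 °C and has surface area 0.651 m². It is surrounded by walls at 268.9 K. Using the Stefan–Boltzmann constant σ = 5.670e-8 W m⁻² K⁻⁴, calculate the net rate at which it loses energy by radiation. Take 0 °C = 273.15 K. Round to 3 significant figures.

Net loss ≈ 7.37×10⁴ W

T = 962.9 °C + 273.15 = 1236.05 K.
Area A = 0.651 m².
Net radiated power P_net = εσA(T⁴ − T₀⁴) = 0.857×5.670×10⁻⁸×0.651×(1236.05⁴ − 268.9⁴).
T⁴ − T₀⁴ = 2.33423×10¹² − 5.22833×10⁹ = 2.32900×10¹² K⁴, so P_net = 7.37×10⁴ W.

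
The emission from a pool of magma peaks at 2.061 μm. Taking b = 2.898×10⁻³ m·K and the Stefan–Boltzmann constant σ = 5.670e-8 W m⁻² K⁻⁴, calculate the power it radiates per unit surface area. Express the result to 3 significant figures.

I ≈ 2.22×10⁵ W/m²

Wien's law: T = b/λ_max = 2.898×10⁻³/2.061×10⁻⁶ = 1406.11 K.
Then I = σT⁴ = 5.670×10⁻⁸×(1406.11)⁴ = 2.22×10⁵ W/m².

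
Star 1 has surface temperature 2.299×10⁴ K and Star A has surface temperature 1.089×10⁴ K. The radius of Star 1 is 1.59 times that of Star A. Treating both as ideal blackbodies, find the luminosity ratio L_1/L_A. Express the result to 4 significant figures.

L ∝ R²T⁴, so L_1/L_A = (R_1/R_A)²(T_1/T_A)⁴ = (1.59)² × (2.299×10⁴/1.089×10⁴)⁴ = 2.5281 × 19.8630 = 50.22.

L_1/L_A ≈ 50.22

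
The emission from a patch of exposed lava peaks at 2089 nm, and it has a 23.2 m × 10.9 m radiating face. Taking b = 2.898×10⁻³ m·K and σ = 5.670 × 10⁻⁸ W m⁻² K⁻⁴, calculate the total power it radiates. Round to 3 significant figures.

Wien's law: T = b/λ_max = 2.898×10⁻³/2.089×10⁻⁶ = 1387.27 K.
Area A = 23.2 × 10.9 = 252.88 m².
Then P = σAT⁴ = 5.670×10⁻⁸×252.88×(1387.27)⁴ = 5.31×10⁷ W.

P ≈ 5.31×10⁷ W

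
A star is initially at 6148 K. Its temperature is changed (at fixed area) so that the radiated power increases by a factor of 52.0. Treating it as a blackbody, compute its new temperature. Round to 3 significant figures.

T₂ ≈ 1.65×10⁴ K

P ∝ T⁴, so T₂/T₁ = (P₂/P₁)^(1/4) = (52.0)^(1/4) = 2.68535.
T₂ = 6148 × 2.68535 = 1.65×10⁴ K.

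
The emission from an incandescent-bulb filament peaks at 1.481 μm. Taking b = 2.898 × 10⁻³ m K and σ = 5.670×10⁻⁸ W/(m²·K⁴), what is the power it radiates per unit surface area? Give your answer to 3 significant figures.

I ≈ 8.31×10⁵ W/m²

Wien's law: T = b/λ_max = 2.898×10⁻³/1.481×10⁻⁶ = 1956.79 K.
Then I = σT⁴ = 5.670×10⁻⁸×(1956.79)⁴ = 8.31×10⁵ W/m².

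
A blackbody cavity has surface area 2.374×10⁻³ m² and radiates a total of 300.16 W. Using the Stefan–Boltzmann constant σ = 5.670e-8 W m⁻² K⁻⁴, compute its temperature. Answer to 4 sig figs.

T ≈ 1222 K

Area A = 2.374×10⁻³ m².
P = σAT⁴ ⇒ T = (P/(σA))^(1/4) = (300.16/(5.670×10⁻⁸×2.374×10⁻³))^(1/4) = 1222 K.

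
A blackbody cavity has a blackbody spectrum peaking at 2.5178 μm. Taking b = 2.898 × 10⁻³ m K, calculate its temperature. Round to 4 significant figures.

T ≈ 1151 K

Wien's law gives T = b/λ_max = (2.898×10⁻³ m·K)/(2.5178×10⁻⁶ m) = 1151 K.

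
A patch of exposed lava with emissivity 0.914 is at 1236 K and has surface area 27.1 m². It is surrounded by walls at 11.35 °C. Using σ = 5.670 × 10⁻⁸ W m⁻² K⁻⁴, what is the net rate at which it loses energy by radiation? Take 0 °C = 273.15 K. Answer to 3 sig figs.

Surroundings: T = 11.35 °C + 273.15 = 284.50 K.
Area A = 27.1 m².
Net radiated power P_net = εσA(T⁴ − T₀⁴) = 0.914×5.670×10⁻⁸×27.1×(1236⁴ − 284.50⁴).
T⁴ − T₀⁴ = 2.33386×10¹² − 6.55132×10⁹ = 2.32731×10¹² K⁴, so P_net = 3.27×10⁶ W.

Net loss ≈ 3.27×10⁶ W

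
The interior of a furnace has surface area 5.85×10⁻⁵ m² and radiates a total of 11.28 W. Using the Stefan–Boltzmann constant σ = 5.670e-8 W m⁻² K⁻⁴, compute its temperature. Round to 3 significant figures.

Area A = 5.85×10⁻⁵ m².
P = σAT⁴ ⇒ T = (P/(σA))^(1/4) = (11.28/(5.670×10⁻⁸×5.85×10⁻⁵))^(1/4) = 1.36×10³ K.

T ≈ 1.36×10³ K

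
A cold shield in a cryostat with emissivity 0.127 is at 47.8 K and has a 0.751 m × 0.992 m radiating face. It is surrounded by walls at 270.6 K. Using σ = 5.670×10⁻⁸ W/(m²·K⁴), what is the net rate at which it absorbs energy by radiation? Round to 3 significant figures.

Area A = 0.751 × 0.992 = 0.744992 m².
Net radiated power P_net = εσA(T⁴ − T₀⁴) = 0.127×5.670×10⁻⁸×0.744992×(47.8⁴ − 270.6⁴).
T⁴ − T₀⁴ = 5.22049×10⁶ − 5.36181×10⁹ = -5.35659×10⁹ K⁴, so P_net = -28.7 W — negative, meaning a net gain of 28.7 W.

Net gain ≈ 28.7 W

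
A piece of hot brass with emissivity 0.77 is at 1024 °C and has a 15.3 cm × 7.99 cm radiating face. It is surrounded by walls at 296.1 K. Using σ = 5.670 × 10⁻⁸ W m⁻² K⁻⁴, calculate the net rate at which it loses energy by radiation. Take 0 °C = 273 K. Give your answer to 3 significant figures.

Net loss ≈ 1.51×10³ W

T = 1024 °C + 273 = 1297 K.
Area A = 0.153 × 0.0799 = 0.0122247 m².
Net radiated power P_net = εσA(T⁴ − T₀⁴) = 0.77×5.670×10⁻⁸×0.0122247×(1297⁴ − 296.1⁴).
T⁴ − T₀⁴ = 2.82983×10¹² − 7.68694×10⁹ = 2.82214×10¹² K⁴, so P_net = 1.51×10³ W.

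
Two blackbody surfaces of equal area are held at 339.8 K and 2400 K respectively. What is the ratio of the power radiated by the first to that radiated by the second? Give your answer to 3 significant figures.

P₁/P₂ ≈ 4.02×10⁻⁴

With equal areas, P₁/P₂ = (T₁/T₂)⁴ = (339.8/2400)⁴ = 4.02×10⁻⁴.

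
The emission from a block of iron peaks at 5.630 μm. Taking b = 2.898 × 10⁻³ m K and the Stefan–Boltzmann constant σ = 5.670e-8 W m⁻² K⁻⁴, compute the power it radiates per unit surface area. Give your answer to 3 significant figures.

I ≈ 3.98×10³ W/m²

Wien's law: T = b/λ_max = 2.898×10⁻³/5.630×10⁻⁶ = 514.742 K.
Then I = σT⁴ = 5.670×10⁻⁸×(514.742)⁴ = 3.98×10³ W/m².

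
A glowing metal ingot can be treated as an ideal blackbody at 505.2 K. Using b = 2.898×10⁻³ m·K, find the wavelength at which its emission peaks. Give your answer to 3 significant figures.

λ_max ≈ 5.74 μm

Wien's displacement law: λ_max = b/T = (2.898×10⁻³ m·K)/(505.2 K) = 5.736×10⁻⁶ m.
That is 5.74 μm, in the infrared range.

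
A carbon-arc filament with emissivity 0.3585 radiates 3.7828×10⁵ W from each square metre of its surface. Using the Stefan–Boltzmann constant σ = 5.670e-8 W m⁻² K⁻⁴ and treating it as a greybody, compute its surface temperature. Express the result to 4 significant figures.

T ≈ 2077 K

I = εσT⁴, so T = (I/εσ)^(1/4) = (3.7828×10⁵/(0.3585×5.670×10⁻⁸))^(1/4) = 2077 K.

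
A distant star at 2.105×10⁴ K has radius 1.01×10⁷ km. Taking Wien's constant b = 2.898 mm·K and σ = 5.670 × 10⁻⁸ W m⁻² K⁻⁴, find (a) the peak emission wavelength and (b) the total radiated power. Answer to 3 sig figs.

λ_max ≈ 138 nm; P ≈ 1.43×10³¹ W

(a) λ_max = b/T = 2.898×10⁻³/2.105×10⁴ = 1.377×10⁻⁷ m = 138 nm.
Surface area A = 4πR² = 4π(1.01×10¹⁰ m)² = 1.28190×10²¹ m².
(b) P = σAT⁴ = 5.670×10⁻⁸×1.28190×10²¹×(2.105×10⁴)⁴ = 1.43×10³¹ W.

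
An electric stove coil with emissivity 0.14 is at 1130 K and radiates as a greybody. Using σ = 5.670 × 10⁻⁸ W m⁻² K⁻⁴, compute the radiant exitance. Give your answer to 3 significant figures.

I ≈ 1.29×10⁴ W/m²

Stefan–Boltzmann: I = εσT⁴ = 0.14 × 5.670×10⁻⁸ × (1130)⁴ = 1.29×10⁴ W/m².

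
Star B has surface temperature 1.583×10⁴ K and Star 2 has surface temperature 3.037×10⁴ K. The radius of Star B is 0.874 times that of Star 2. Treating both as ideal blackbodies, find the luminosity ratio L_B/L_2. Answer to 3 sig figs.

L_B/L_2 ≈ 0.0564

L ∝ R²T⁴, so L_B/L_2 = (R_B/R_2)²(T_B/T_2)⁴ = (0.874)² × (1.583×10⁴/3.037×10⁴)⁴ = 0.763876 × 0.0738150 = 0.0564.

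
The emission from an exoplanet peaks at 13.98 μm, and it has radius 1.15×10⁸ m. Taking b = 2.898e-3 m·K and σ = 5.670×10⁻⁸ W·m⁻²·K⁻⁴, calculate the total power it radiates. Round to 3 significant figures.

Wien's law: T = b/λ_max = 2.898×10⁻³/1.398×10⁻⁵ = 207.296 K.
Surface area A = 4πR² = 4π(1.15×10⁸ m)² = 1.66190×10¹⁷ m².
Then P = σAT⁴ = 5.670×10⁻⁸×1.66190×10¹⁷×(207.296)⁴ = 1.74×10¹⁹ W.

P ≈ 1.74×10¹⁹ W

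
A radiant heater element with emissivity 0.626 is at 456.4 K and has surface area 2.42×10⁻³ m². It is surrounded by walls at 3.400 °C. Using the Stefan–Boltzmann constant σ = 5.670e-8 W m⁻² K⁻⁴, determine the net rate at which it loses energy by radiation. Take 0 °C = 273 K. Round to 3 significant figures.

Surroundings: T = 3.400 °C + 273 = 276.400 K.
Area A = 2.42×10⁻³ m².
Net radiated power P_net = εσA(T⁴ − T₀⁴) = 0.626×5.670×10⁻⁸×2.42×10⁻³×(456.4⁴ − 276.400⁴).
T⁴ − T₀⁴ = 4.33893×10¹⁰ − 5.83650×10⁹ = 3.75528×10¹⁰ K⁴, so P_net = 3.23 W.

Net loss ≈ 3.23 W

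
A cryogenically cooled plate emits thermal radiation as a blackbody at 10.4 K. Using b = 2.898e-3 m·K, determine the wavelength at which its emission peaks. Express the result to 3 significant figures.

Wien's displacement law: λ_max = b/T = (2.898×10⁻³ m·K)/(10.4 K) = 2.787×10⁻⁴ m.
That is 0.279 mm, in the infrared range.

λ_max ≈ 0.279 mm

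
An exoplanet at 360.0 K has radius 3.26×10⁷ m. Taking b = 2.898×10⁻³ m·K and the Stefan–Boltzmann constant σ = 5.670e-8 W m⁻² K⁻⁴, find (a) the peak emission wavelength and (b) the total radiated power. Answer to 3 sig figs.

λ_max ≈ 8.05 μm; P ≈ 1.27×10¹⁹ W

(a) λ_max = b/T = 2.898×10⁻³/360.0 = 8.050×10⁻⁶ m = 8.05 μm.
Surface area A = 4πR² = 4π(3.26×10⁷ m)² = 1.33550×10¹⁶ m².
(b) P = σAT⁴ = 5.670×10⁻⁸×1.33550×10¹⁶×(360.0)⁴ = 1.27×10¹⁹ W.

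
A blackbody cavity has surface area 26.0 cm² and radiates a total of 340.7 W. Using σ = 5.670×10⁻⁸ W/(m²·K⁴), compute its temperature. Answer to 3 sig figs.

T ≈ 1.23×10³ K

Area A = 26.0 cm² = 2.60×10⁻³ m².
P = σAT⁴ ⇒ T = (P/(σA))^(1/4) = (340.7/(5.670×10⁻⁸×2.60×10⁻³))^(1/4) = 1.23×10³ K.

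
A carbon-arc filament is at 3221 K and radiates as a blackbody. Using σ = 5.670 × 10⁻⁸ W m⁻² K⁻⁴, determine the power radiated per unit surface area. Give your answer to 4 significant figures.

I ≈ 6.103×10⁶ W/m²

Stefan–Boltzmann: I = σT⁴ = 5.670×10⁻⁸ × (3221)⁴ = 6.103×10⁶ W/m².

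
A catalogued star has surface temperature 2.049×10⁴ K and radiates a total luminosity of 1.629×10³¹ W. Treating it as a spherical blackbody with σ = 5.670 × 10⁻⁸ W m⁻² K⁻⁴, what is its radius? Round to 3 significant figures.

L = 4πR²σT⁴ ⇒ R = √(L/(4πσT⁴)).
σT⁴ = 9.99427×10⁹ W/m², so R = √(1.629×10³¹/(4π×9.99427×10⁹)) = 1.14×10¹⁰ m.

R ≈ 1.14×10¹⁰ m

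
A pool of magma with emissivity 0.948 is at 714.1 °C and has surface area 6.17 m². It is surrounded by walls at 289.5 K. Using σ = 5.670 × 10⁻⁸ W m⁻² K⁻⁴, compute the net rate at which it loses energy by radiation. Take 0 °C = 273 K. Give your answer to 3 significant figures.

T = 714.1 °C + 273 = 987.1 K.
Area A = 6.17 m².
Net radiated power P_net = εσA(T⁴ − T₀⁴) = 0.948×5.670×10⁻⁸×6.17×(987.1⁴ − 289.5⁴).
T⁴ − T₀⁴ = 9.49390×10¹¹ − 7.02416×10⁹ = 9.42366×10¹¹ K⁴, so P_net = 3.13×10⁵ W.

Net loss ≈ 3.13×10⁵ W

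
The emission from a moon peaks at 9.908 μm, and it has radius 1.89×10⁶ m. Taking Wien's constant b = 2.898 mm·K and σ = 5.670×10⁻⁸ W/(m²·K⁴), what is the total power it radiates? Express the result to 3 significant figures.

Wien's law: T = b/λ_max = 2.898×10⁻³/9.908×10⁻⁶ = 292.491 K.
Surface area A = 4πR² = 4π(1.89×10⁶ m)² = 4.48883×10¹³ m².
Then P = σAT⁴ = 5.670×10⁻⁸×4.48883×10¹³×(292.491)⁴ = 1.86×10¹⁶ W.

P ≈ 1.86×10¹⁶ W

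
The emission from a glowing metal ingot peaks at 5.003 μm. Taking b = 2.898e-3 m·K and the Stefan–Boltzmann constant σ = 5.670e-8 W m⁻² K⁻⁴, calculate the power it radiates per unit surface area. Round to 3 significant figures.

I ≈ 6.38×10³ W/m²

Wien's law: T = b/λ_max = 2.898×10⁻³/5.003×10⁻⁶ = 579.252 K.
Then I = σT⁴ = 5.670×10⁻⁸×(579.252)⁴ = 6.38×10³ W/m².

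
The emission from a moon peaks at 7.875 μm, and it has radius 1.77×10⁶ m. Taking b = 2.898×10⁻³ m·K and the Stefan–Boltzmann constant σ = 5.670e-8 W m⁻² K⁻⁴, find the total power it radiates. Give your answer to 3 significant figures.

Wien's law: T = b/λ_max = 2.898×10⁻³/7.875×10⁻⁶ = 368.000 K.
Surface area A = 4πR² = 4π(1.77×10⁶ m)² = 3.93692×10¹³ m².
Then P = σAT⁴ = 5.670×10⁻⁸×3.93692×10¹³×(368.000)⁴ = 4.09×10¹⁶ W.

P ≈ 4.09×10¹⁶ W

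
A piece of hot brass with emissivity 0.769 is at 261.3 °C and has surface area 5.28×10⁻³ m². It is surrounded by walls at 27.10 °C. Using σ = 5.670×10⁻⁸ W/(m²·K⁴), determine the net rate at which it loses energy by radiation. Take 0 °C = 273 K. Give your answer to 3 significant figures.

Net loss ≈ 16.9 W

T = 261.3 °C + 273 = 534.3 K.
Surroundings: T = 27.10 °C + 273 = 300.10 K.
Area A = 5.28×10⁻³ m².
Net radiated power P_net = εσA(T⁴ − T₀⁴) = 0.769×5.670×10⁻⁸×5.28×10⁻³×(534.3⁴ − 300.10⁴).
T⁴ − T₀⁴ = 8.14968×10¹⁰ − 8.11081×10⁹ = 7.33860×10¹⁰ K⁴, so P_net = 16.9 W.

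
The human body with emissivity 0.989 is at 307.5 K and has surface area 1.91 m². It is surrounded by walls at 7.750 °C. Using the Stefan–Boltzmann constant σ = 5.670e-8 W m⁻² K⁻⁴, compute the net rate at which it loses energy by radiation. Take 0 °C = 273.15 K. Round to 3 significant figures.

Net loss ≈ 291 W

Surroundings: T = 7.750 °C + 273.15 = 280.900 K.
Area A = 1.91 m².
Net radiated power P_net = εσA(T⁴ − T₀⁴) = 0.989×5.670×10⁻⁸×1.91×(307.5⁴ − 280.900⁴).
T⁴ − T₀⁴ = 8.94088×10⁹ − 6.22597×10⁹ = 2.71491×10⁹ K⁴, so P_net = 291 W.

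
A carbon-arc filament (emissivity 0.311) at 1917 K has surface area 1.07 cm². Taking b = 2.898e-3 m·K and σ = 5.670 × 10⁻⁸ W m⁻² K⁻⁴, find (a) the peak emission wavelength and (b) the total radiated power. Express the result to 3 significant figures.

(a) λ_max = b/T = 2.898×10⁻³/1917 = 1.512×10⁻⁶ m = 1.51×10³ nm.
Area A = 1.07 cm² = 1.07×10⁻⁴ m².
(b) P = εσAT⁴ = 0.311×5.670×10⁻⁸×1.07×10⁻⁴×(1917)⁴ = 25.5 W.

λ_max ≈ 1.51×10³ nm; P ≈ 25.5 W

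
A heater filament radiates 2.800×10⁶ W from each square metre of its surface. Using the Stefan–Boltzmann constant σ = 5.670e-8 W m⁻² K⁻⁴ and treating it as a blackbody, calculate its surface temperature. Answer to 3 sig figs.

T ≈ 2.65×10³ K

I = σT⁴, so T = (I/σ)^(1/4) = (2.800×10⁶/(5.670×10⁻⁸))^(1/4) = 2.65×10³ K.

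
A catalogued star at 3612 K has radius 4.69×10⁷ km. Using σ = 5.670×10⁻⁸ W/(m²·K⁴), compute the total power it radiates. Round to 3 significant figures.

P ≈ 2.67×10²⁹ W

Surface area A = 4πR² = 4π(4.69×10¹⁰ m)² = 2.76411×10²² m².
P = σAT⁴ = 5.670×10⁻⁸ × 2.76411×10²² × (3612)⁴ = 2.67×10²⁹ W.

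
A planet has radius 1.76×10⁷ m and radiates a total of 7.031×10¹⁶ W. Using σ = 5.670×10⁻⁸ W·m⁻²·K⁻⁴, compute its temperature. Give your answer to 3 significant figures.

Surface area A = 4πR² = 4π(1.76×10⁷ m)² = 3.89256×10¹⁵ m².
P = σAT⁴ ⇒ T = (P/(σA))^(1/4) = (7.031×10¹⁶/(5.670×10⁻⁸×3.89256×10¹⁵))^(1/4) = 134 K.

T ≈ 134 K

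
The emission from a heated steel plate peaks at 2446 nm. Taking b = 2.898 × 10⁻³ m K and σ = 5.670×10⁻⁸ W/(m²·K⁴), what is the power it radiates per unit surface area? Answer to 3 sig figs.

I ≈ 1.12×10⁵ W/m²

Wien's law: T = b/λ_max = 2.898×10⁻³/2.446×10⁻⁶ = 1184.79 K.
Then I = σT⁴ = 5.670×10⁻⁸×(1184.79)⁴ = 1.12×10⁵ W/m².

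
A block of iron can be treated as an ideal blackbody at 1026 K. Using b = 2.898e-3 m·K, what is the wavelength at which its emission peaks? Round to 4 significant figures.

λ_max ≈ 2825 nm

Wien's displacement law: λ_max = b/T = (2.898×10⁻³ m·K)/(1026 K) = 2.8246×10⁻⁶ m.
That is 2825 nm, in the infrared range.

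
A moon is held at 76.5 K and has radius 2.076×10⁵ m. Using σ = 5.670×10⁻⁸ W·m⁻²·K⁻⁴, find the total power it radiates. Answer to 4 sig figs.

Surface area A = 4πR² = 4π(2.076×10⁵ m)² = 5.41582×10¹¹ m².
P = σAT⁴ = 5.670×10⁻⁸ × 5.41582×10¹¹ × (76.5)⁴ = 1.052×10¹² W.

P ≈ 1.052×10¹² W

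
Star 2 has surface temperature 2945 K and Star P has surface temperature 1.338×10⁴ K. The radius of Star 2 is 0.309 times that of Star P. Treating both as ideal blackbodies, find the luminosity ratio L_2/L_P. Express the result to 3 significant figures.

L ∝ R²T⁴, so L_2/L_P = (R_2/R_P)²(T_2/T_P)⁴ = (0.309)² × (2945/1.338×10⁴)⁴ = 0.095481 × 2.34702×10⁻³ = 2.24×10⁻⁴.

L_2/L_P ≈ 2.24×10⁻⁴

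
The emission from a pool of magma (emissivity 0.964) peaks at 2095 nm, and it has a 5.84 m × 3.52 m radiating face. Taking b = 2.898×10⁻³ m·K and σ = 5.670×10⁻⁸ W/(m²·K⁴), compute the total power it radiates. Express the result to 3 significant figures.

P ≈ 4.11×10⁶ W

Wien's law: T = b/λ_max = 2.898×10⁻³/2.095×10⁻⁶ = 1383.29 K.
Area A = 5.84 × 3.52 = 20.5568 m².
Then P = εσAT⁴ = 0.964×5.670×10⁻⁸×20.5568×(1383.29)⁴ = 4.11×10⁶ W.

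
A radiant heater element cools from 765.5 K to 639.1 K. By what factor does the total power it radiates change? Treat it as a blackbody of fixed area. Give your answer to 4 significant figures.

P₂/P₁ ≈ 0.4858

P ∝ T⁴, so P₂/P₁ = (T₂/T₁)⁴ = (639.1/765.5)⁴ = (0.834879)⁴ = 0.4858.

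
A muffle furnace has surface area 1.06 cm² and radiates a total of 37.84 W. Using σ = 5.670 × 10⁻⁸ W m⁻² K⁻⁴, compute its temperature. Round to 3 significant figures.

Area A = 1.06 cm² = 1.06×10⁻⁴ m².
P = σAT⁴ ⇒ T = (P/(σA))^(1/4) = (37.84/(5.670×10⁻⁸×1.06×10⁻⁴))^(1/4) = 1.58×10³ K.

T ≈ 1.58×10³ K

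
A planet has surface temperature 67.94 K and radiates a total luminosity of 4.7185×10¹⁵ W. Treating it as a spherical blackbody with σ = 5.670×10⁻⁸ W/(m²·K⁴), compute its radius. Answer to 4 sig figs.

L = 4πR²σT⁴ ⇒ R = √(L/(4πσT⁴)).
σT⁴ = 1.20805 W/m², so R = √(4.7185×10¹⁵/(4π×1.20805)) = 1.763×10⁷ m.

R ≈ 1.763×10⁷ m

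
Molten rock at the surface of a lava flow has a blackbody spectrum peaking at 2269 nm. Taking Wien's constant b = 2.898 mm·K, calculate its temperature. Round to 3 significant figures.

Wien's law gives T = b/λ_max = (2.898×10⁻³ m·K)/(2.269×10⁻⁶ m) = 1.28×10³ K.

T ≈ 1.28×10³ K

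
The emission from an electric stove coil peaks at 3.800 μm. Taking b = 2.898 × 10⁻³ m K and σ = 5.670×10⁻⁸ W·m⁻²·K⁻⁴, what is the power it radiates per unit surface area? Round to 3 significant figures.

I ≈ 1.92×10⁴ W/m²

Wien's law: T = b/λ_max = 2.898×10⁻³/3.800×10⁻⁶ = 762.632 K.
Then I = σT⁴ = 5.670×10⁻⁸×(762.632)⁴ = 1.92×10⁴ W/m².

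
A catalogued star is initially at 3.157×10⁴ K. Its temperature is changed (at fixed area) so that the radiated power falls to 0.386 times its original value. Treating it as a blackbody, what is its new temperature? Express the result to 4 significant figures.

T₂ ≈ 2.488×10⁴ K

P ∝ T⁴, so T₂/T₁ = (P₂/P₁)^(1/4) = (0.386)^(1/4) = 0.788219.
T₂ = 3.157×10⁴ × 0.788219 = 2.488×10⁴ K.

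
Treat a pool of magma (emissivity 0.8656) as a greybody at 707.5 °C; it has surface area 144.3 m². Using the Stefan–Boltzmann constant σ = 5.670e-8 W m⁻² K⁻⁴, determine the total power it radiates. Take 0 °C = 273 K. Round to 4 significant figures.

T = 707.5 °C + 273 = 980.5 K.
Area A = 144.3 m².
P = εσAT⁴ = 0.8656 × 5.670×10⁻⁸ × 144.3 × (980.5)⁴ = 6.546×10⁶ W.

P ≈ 6.546×10⁶ W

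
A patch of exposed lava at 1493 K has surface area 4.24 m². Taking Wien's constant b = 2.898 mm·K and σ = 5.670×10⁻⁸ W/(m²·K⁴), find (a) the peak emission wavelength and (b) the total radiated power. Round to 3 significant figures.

λ_max ≈ 1.94×10³ nm; P ≈ 1.19×10⁶ W

(a) λ_max = b/T = 2.898×10⁻³/1493 = 1.941×10⁻⁶ m = 1.94×10³ nm.
Area A = 4.24 m².
(b) P = σAT⁴ = 5.670×10⁻⁸×4.24×(1493)⁴ = 1.19×10⁶ W.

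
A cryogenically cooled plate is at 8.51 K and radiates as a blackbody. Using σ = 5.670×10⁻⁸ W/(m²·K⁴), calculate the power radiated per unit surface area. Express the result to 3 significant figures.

Stefan–Boltzmann: I = σT⁴ = 5.670×10⁻⁸ × (8.51)⁴ = 2.97×10⁻⁴ W/m².

I ≈ 2.97×10⁻⁴ W/m²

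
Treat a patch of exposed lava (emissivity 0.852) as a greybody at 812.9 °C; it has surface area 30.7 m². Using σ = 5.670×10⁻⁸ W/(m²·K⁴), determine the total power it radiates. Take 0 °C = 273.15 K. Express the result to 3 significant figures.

P ≈ 2.06×10⁶ W

T = 812.9 °C + 273.15 = 1086.05 K.
Area A = 30.7 m².
P = εσAT⁴ = 0.852 × 5.670×10⁻⁸ × 30.7 × (1086.05)⁴ = 2.06×10⁶ W.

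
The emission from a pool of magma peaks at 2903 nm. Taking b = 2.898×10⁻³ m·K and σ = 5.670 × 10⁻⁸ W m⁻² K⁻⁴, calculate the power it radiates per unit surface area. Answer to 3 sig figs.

I ≈ 5.63×10⁴ W/m²

Wien's law: T = b/λ_max = 2.898×10⁻³/2.903×10⁻⁶ = 998.278 K.
Then I = σT⁴ = 5.670×10⁻⁸×(998.278)⁴ = 5.63×10⁴ W/m².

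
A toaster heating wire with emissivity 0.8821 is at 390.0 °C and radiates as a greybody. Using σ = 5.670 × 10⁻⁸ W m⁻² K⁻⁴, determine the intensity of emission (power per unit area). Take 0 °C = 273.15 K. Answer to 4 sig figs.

I ≈ 9673 W/m²

T = 390.0 °C + 273.15 = 663.15 K.
Stefan–Boltzmann: I = εσT⁴ = 0.8821 × 5.670×10⁻⁸ × (663.15)⁴ = 9673 W/m².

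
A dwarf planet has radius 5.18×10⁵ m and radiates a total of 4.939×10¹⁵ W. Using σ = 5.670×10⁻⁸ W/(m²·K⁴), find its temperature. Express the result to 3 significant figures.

Surface area A = 4πR² = 4π(5.18×10⁵ m)² = 3.37186×10¹² m².
P = σAT⁴ ⇒ T = (P/(σA))^(1/4) = (4.939×10¹⁵/(5.670×10⁻⁸×3.37186×10¹²))^(1/4) = 401 K.

T ≈ 401 K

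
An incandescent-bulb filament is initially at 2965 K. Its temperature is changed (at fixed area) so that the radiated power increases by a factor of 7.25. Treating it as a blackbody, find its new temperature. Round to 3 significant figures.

P ∝ T⁴, so T₂/T₁ = (P₂/P₁)^(1/4) = (7.25)^(1/4) = 1.64091.
T₂ = 2965 × 1.64091 = 4.87×10³ K.

T₂ ≈ 4.87×10³ K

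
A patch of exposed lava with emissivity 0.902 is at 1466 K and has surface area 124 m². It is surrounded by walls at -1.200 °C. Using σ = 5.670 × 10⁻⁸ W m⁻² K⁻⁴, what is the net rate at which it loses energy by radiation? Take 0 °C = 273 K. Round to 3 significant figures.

Surroundings: T = -1.200 °C + 273 = 271.800 K.
Area A = 124 m².
Net radiated power P_net = εσA(T⁴ − T₀⁴) = 0.902×5.670×10⁻⁸×124×(1466⁴ − 271.800⁴).
T⁴ − T₀⁴ = 4.61887×10¹² − 5.45755×10⁹ = 4.61341×10¹² K⁴, so P_net = 2.93×10⁷ W.

Net loss ≈ 2.93×10⁷ W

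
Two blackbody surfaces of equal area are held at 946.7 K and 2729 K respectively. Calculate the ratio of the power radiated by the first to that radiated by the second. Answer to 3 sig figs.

P₁/P₂ ≈ 0.0145

With equal areas, P₁/P₂ = (T₁/T₂)⁴ = (946.7/2729)⁴ = 0.0145.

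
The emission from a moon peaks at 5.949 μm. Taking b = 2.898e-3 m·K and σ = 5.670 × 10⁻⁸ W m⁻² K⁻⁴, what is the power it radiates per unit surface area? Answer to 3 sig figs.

I ≈ 3.19×10³ W/m²

Wien's law: T = b/λ_max = 2.898×10⁻³/5.949×10⁻⁶ = 487.141 K.
Then I = σT⁴ = 5.670×10⁻⁸×(487.141)⁴ = 3.19×10³ W/m².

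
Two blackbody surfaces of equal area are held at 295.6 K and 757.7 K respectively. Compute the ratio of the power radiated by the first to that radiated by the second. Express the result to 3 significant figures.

P₁/P₂ ≈ 0.0232

With equal areas, P₁/P₂ = (T₁/T₂)⁴ = (295.6/757.7)⁴ = 0.0232.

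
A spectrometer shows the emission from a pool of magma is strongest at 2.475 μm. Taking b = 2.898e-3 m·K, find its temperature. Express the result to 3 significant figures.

Wien's law gives T = b/λ_max = (2.898×10⁻³ m·K)/(2.475×10⁻⁶ m) = 1.17×10³ K.

T ≈ 1.17×10³ K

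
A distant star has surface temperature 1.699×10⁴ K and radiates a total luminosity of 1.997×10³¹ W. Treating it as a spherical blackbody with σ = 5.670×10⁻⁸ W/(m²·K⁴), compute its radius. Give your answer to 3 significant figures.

R ≈ 1.83×10¹⁰ m

L = 4πR²σT⁴ ⇒ R = √(L/(4πσT⁴)).
σT⁴ = 4.72451×10⁹ W/m², so R = √(1.997×10³¹/(4π×4.72451×10⁹)) = 1.83×10¹⁰ m.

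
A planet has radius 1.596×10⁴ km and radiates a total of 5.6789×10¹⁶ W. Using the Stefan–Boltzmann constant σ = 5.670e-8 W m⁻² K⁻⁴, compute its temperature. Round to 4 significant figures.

T ≈ 133.0 K

Surface area A = 4πR² = 4π(1.596×10⁷ m)² = 3.20093×10¹⁵ m².
P = σAT⁴ ⇒ T = (P/(σA))^(1/4) = (5.6789×10¹⁶/(5.670×10⁻⁸×3.20093×10¹⁵))^(1/4) = 133.0 K.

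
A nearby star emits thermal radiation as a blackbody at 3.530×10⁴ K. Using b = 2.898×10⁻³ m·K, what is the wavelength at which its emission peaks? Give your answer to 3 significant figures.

Wien's displacement law: λ_max = b/T = (2.898×10⁻³ m·K)/(3.530×10⁴ K) = 8.210×10⁻⁸ m.
That is 82.1 nm, in the ultraviolet range.

λ_max ≈ 82.1 nm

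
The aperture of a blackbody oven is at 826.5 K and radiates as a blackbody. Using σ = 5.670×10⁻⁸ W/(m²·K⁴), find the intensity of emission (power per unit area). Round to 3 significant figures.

I ≈ 2.65×10⁴ W/m²

Stefan–Boltzmann: I = σT⁴ = 5.670×10⁻⁸ × (826.5)⁴ = 2.65×10⁴ W/m².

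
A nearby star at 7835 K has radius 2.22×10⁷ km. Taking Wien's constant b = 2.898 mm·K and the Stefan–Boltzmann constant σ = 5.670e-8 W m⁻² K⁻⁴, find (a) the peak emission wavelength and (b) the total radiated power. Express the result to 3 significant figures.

λ_max ≈ 0.370 μm; P ≈ 1.32×10³⁰ W

(a) λ_max = b/T = 2.898×10⁻³/7835 = 3.699×10⁻⁷ m = 0.370 μm.
Surface area A = 4πR² = 4π(2.22×10¹⁰ m)² = 6.19321×10²¹ m².
(b) P = σAT⁴ = 5.670×10⁻⁸×6.19321×10²¹×(7835)⁴ = 1.32×10³⁰ W.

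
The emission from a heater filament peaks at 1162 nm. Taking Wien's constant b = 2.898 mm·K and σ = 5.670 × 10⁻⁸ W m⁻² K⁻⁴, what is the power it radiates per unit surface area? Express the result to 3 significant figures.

Wien's law: T = b/λ_max = 2.898×10⁻³/1.162×10⁻⁶ = 2493.98 K.
Then I = σT⁴ = 5.670×10⁻⁸×(2493.98)⁴ = 2.19×10⁶ W/m².

I ≈ 2.19×10⁶ W/m²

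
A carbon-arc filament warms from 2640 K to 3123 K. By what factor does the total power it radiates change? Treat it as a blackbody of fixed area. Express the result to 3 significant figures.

P ∝ T⁴, so P₂/P₁ = (T₂/T₁)⁴ = (3123/2640)⁴ = (1.18295)⁴ = 1.96.

P₂/P₁ ≈ 1.96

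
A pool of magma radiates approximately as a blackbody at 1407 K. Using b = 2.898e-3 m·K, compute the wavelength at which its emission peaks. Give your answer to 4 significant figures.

Wien's displacement law: λ_max = b/T = (2.898×10⁻³ m·K)/(1407 K) = 2.0597×10⁻⁶ m.
That is 2060 nm, in the infrared range.

λ_max ≈ 2060 nm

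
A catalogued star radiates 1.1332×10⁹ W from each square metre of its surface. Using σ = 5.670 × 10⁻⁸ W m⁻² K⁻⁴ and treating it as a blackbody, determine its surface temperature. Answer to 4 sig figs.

I = σT⁴, so T = (I/σ)^(1/4) = (1.1332×10⁹/(5.670×10⁻⁸))^(1/4) = 1.189×10⁴ K.

T ≈ 1.189×10⁴ K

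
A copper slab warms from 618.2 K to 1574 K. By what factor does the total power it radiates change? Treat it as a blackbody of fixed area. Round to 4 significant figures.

P ∝ T⁴, so P₂/P₁ = (T₂/T₁)⁴ = (1574/618.2)⁴ = (2.54610)⁴ = 42.02.

P₂/P₁ ≈ 42.02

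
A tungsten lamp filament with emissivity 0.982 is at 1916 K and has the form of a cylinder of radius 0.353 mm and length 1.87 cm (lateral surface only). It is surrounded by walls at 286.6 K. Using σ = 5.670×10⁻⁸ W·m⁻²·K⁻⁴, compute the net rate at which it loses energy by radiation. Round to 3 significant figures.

Net loss ≈ 31.1 W

Lateral area A = 2πrL = 2π×3.53×10⁻⁴×0.0187 = 4.14759×10⁻⁵ m².
Net radiated power P_net = εσA(T⁴ − T₀⁴) = 0.982×5.670×10⁻⁸×4.14759×10⁻⁵×(1916⁴ − 286.6⁴).
T⁴ − T₀⁴ = 1.34767×10¹³ − 6.74691×10⁹ = 1.34700×10¹³ K⁴, so P_net = 31.1 W.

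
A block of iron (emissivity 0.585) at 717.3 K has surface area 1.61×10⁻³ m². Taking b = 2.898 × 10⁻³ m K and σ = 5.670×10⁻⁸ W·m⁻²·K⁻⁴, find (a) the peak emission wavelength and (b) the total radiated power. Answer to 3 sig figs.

(a) λ_max = b/T = 2.898×10⁻³/717.3 = 4.040×10⁻⁶ m = 4.04 μm.
Area A = 1.61×10⁻³ m².
(b) P = εσAT⁴ = 0.585×5.670×10⁻⁸×1.61×10⁻³×(717.3)⁴ = 14.1 W.

λ_max ≈ 4.04 μm; P ≈ 14.1 W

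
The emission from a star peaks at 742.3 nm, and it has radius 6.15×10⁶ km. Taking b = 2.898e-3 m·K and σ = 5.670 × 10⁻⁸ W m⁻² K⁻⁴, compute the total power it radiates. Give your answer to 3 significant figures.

P ≈ 6.26×10²⁷ W

Wien's law: T = b/λ_max = 2.898×10⁻³/7.423×10⁻⁷ = 3904.08 K.
Surface area A = 4πR² = 4π(6.15×10⁹ m)² = 4.75292×10²⁰ m².
Then P = σAT⁴ = 5.670×10⁻⁸×4.75292×10²⁰×(3904.08)⁴ = 6.26×10²⁷ W.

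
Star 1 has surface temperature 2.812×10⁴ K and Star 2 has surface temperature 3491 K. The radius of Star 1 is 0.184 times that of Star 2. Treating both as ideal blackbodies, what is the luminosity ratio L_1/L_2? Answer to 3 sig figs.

L_1/L_2 ≈ 143

L ∝ R²T⁴, so L_1/L_2 = (R_1/R_2)²(T_1/T_2)⁴ = (0.184)² × (2.812×10⁴/3491)⁴ = 0.033856 × 4209.80 = 143.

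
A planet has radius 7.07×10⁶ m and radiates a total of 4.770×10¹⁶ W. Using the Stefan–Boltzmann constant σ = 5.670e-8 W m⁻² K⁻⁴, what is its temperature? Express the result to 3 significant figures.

T ≈ 191 K

Surface area A = 4πR² = 4π(7.07×10⁶ m)² = 6.28129×10¹⁴ m².
P = σAT⁴ ⇒ T = (P/(σA))^(1/4) = (4.770×10¹⁶/(5.670×10⁻⁸×6.28129×10¹⁴))^(1/4) = 191 K.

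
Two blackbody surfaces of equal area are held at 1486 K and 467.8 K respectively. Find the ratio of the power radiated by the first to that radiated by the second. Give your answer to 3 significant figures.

With equal areas, P₁/P₂ = (T₁/T₂)⁴ = (1486/467.8)⁴ = 102.

P₁/P₂ ≈ 102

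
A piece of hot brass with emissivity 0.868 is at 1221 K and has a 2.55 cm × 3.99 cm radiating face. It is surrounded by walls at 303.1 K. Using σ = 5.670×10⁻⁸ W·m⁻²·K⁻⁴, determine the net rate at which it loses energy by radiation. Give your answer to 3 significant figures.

Area A = 0.0255 × 0.0399 = 1.01745×10⁻³ m².
Net radiated power P_net = εσA(T⁴ − T₀⁴) = 0.868×5.670×10⁻⁸×1.01745×10⁻³×(1221⁴ − 303.1⁴).
T⁴ − T₀⁴ = 2.22261×10¹² − 8.44003×10⁹ = 2.21417×10¹² K⁴, so P_net = 111 W.

Net loss ≈ 111 W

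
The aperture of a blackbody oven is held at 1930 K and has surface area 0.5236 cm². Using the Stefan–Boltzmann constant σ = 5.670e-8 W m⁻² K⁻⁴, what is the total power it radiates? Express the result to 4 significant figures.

Area A = 0.5236 cm² = 5.236×10⁻⁵ m².
P = σAT⁴ = 5.670×10⁻⁸ × 5.236×10⁻⁵ × (1930)⁴ = 41.19 W.

P ≈ 41.19 W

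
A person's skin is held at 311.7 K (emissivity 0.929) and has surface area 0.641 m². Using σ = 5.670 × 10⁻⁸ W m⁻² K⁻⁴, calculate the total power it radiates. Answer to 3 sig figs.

P ≈ 319 W

Area A = 0.641 m².
P = εσAT⁴ = 0.929 × 5.670×10⁻⁸ × 0.641 × (311.7)⁴ = 319 W.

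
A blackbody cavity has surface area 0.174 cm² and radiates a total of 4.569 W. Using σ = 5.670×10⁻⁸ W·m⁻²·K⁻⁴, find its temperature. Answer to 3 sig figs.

T ≈ 1.47×10³ K

Area A = 0.174 cm² = 1.74×10⁻⁵ m².
P = σAT⁴ ⇒ T = (P/(σA))^(1/4) = (4.569/(5.670×10⁻⁸×1.74×10⁻⁵))^(1/4) = 1.47×10³ K.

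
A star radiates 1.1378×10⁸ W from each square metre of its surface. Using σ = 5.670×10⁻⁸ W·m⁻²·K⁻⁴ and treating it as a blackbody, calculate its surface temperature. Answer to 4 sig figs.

T ≈ 6693 K

I = σT⁴, so T = (I/σ)^(1/4) = (1.1378×10⁸/(5.670×10⁻⁸))^(1/4) = 6693 K.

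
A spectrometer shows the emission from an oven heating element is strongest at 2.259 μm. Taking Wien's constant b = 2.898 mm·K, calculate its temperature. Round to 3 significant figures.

Wien's law gives T = b/λ_max = (2.898×10⁻³ m·K)/(2.259×10⁻⁶ m) = 1.28×10³ K.

T ≈ 1.28×10³ K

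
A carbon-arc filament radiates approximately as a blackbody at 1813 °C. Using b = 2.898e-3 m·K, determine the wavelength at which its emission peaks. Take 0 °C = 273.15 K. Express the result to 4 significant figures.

T = 1813 °C + 273.15 = 2086.15 K.
Wien's displacement law: λ_max = b/T = (2.898×10⁻³ m·K)/(2086.15 K) = 1.3892×10⁻⁶ m.
That is 1389 nm, in the infrared range.

λ_max ≈ 1389 nm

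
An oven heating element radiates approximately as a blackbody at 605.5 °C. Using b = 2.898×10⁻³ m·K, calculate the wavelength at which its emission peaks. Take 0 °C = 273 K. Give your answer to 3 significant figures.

T = 605.5 °C + 273 = 878.5 K.
Wien's displacement law: λ_max = b/T = (2.898×10⁻³ m·K)/(878.5 K) = 3.299×10⁻⁶ m.
That is 3.30 μm, in the infrared range.

λ_max ≈ 3.30 μm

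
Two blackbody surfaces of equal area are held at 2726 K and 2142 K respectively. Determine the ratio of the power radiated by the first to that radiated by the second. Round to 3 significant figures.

With equal areas, P₁/P₂ = (T₁/T₂)⁴ = (2726/2142)⁴ = 2.62.

P₁/P₂ ≈ 2.62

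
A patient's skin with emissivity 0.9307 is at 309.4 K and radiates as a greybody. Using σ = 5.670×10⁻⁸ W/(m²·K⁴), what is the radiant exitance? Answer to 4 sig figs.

I ≈ 483.6 W/m²

Stefan–Boltzmann: I = εσT⁴ = 0.9307 × 5.670×10⁻⁸ × (309.4)⁴ = 483.6 W/m².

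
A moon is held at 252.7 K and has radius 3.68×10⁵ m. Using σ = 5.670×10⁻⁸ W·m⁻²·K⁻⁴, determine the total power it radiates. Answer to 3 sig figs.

P ≈ 3.93×10¹⁴ W

Surface area A = 4πR² = 4π(3.68×10⁵ m)² = 1.70179×10¹² m².
P = σAT⁴ = 5.670×10⁻⁸ × 1.70179×10¹² × (252.7)⁴ = 3.93×10¹⁴ W.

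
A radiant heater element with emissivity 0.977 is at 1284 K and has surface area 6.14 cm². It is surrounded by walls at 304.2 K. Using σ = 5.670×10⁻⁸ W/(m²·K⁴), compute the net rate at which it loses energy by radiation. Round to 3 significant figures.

Net loss ≈ 92.2 W

Area A = 6.14 cm² = 6.14×10⁻⁴ m².
Net radiated power P_net = εσA(T⁴ − T₀⁴) = 0.977×5.670×10⁻⁸×6.14×10⁻⁴×(1284⁴ − 304.2⁴).
T⁴ − T₀⁴ = 2.71807×10¹² − 8.56321×10⁹ = 2.70951×10¹² K⁴, so P_net = 92.2 W.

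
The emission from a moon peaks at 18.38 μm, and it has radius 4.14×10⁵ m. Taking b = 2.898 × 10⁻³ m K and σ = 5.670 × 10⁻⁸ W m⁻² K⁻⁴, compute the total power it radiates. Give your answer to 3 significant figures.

P ≈ 7.55×10¹³ W

Wien's law: T = b/λ_max = 2.898×10⁻³/1.838×10⁻⁵ = 157.671 K.
Surface area A = 4πR² = 4π(4.14×10⁵ m)² = 2.15383×10¹² m².
Then P = σAT⁴ = 5.670×10⁻⁸×2.15383×10¹²×(157.671)⁴ = 7.55×10¹³ W.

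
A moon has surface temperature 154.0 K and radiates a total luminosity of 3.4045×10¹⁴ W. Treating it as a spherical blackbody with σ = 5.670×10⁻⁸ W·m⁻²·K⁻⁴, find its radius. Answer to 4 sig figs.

L = 4πR²σT⁴ ⇒ R = √(L/(4πσT⁴)).
σT⁴ = 31.8908 W/m², so R = √(3.4045×10¹⁴/(4π×31.8908)) = 9.217×10⁵ m.

R ≈ 9.217×10⁵ m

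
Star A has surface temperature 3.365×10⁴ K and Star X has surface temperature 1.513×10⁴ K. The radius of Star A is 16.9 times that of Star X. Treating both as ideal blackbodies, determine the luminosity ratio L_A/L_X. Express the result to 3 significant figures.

L_A/L_X ≈ 6.99×10³

L ∝ R²T⁴, so L_A/L_X = (R_A/R_X)²(T_A/T_X)⁴ = (16.9)² × (3.365×10⁴/1.513×10⁴)⁴ = 285.61 × 24.4672 = 6.99×10³.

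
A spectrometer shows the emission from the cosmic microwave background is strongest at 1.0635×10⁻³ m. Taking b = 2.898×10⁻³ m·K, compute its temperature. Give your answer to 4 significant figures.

T ≈ 2.725 K

Wien's law gives T = b/λ_max = (2.898×10⁻³ m·K)/(1.0635×10⁻³ m) = 2.725 K.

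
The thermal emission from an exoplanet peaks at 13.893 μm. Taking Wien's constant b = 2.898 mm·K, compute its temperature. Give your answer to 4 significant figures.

T ≈ 208.6 K

Wien's law gives T = b/λ_max = (2.898×10⁻³ m·K)/(1.3893×10⁻⁵ m) = 208.6 K.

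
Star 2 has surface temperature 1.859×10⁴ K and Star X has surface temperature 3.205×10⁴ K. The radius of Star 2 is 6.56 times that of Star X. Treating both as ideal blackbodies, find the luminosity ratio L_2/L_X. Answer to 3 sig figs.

L ∝ R²T⁴, so L_2/L_X = (R_2/R_X)²(T_2/T_X)⁴ = (6.56)² × (1.859×10⁴/3.205×10⁴)⁴ = 43.0336 × 0.113189 = 4.87.

L_2/L_X ≈ 4.87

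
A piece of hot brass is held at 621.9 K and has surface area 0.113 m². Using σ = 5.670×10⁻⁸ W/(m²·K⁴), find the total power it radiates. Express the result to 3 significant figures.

Area A = 0.113 m².
P = σAT⁴ = 5.670×10⁻⁸ × 0.113 × (621.9)⁴ = 958 W.

P ≈ 958 W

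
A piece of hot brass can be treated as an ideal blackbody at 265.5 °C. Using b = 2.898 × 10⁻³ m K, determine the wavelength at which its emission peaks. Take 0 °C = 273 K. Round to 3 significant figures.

T = 265.5 °C + 273 = 538.5 K.
Wien's displacement law: λ_max = b/T = (2.898×10⁻³ m·K)/(538.5 K) = 5.382×10⁻⁶ m.
That is 5.38 μm, in the infrared range.

λ_max ≈ 5.38 μm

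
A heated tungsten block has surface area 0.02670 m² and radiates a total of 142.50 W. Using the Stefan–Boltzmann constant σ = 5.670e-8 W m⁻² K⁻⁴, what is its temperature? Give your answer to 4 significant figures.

T ≈ 553.9 K

Area A = 0.02670 m².
P = σAT⁴ ⇒ T = (P/(σA))^(1/4) = (142.50/(5.670×10⁻⁸×0.02670))^(1/4) = 553.9 K.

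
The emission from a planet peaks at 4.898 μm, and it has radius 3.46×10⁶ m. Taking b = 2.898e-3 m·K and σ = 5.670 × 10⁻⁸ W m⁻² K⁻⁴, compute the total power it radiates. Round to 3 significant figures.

Wien's law: T = b/λ_max = 2.898×10⁻³/4.898×10⁻⁶ = 591.670 K.
Surface area A = 4πR² = 4π(3.46×10⁶ m)² = 1.50440×10¹⁴ m².
Then P = σAT⁴ = 5.670×10⁻⁸×1.50440×10¹⁴×(591.670)⁴ = 1.05×10¹⁸ W.

P ≈ 1.05×10¹⁸ W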